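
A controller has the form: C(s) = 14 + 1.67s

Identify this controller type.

This is a Proportional-Derivative (PD) controller.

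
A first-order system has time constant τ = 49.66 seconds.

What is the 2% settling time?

For first-order system, 2% settling time ≈ 4τ = 4 × 49.66 = 198.64 s.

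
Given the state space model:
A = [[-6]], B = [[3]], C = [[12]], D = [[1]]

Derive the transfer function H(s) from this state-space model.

(sI - A)⁻¹ = 1/(s + 6). H(s) = 12×3/(s + 6) + 1 = (s + 42)/(s + 6).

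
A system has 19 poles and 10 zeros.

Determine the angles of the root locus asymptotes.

n - m = 19 - 10 = 9. Angles: θk = (2k + 1)·180°/9 = 20°, 60°, 100°, 140°, 180°, 220°, 260°, 300°, 340°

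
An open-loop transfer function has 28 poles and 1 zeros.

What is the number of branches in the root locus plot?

Root locus has n branches where n = number of poles = 28.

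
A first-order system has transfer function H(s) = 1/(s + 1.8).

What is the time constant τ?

For H(s) = 1/(s + 1/τ), the pole is at -1/τ = -1.8, so τ = 1/1.8 = 0.5556 s.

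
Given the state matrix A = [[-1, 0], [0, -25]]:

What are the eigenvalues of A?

For diagonal matrix, eigenvalues are diagonal entries: λ₁ = -1, λ₂ = -25.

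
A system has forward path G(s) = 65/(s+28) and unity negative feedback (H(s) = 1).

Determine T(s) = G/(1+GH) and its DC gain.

T(s) = G/(1+GH) = [65/(s+28)] / [1 + 65/(s+28)] = 65/(s+28+65) = 65/(s+93). DC gain = 65/93 = 0.6989.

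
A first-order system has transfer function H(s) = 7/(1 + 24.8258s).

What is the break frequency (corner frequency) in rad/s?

Corner frequency = 1/τ = 1/24.8258 = 0.04 rad/s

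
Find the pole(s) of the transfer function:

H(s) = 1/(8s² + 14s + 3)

Discriminant = 14² - 4×8×3 = 196 - 96 = 100 > 0, so two distinct real poles. Using quadratic formula: s = (-14 ± √100)/(2×8) = (-14 ± √100)/16, with √100 = 10. s₁ = -4/16 = -0.25, s₂ = -24/16 = -1.5. Poles: s₁ = -0.25, s₂ = -1.5.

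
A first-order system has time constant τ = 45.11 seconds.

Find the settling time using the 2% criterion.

For first-order system, 2% settling time ≈ 4τ = 4 × 45.11 = 180.44 s.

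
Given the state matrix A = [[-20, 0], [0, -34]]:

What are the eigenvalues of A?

For diagonal matrix, eigenvalues are diagonal entries: λ₁ = -20, λ₂ = -34.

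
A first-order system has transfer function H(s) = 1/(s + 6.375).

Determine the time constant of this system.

For H(s) = 1/(s + 1/τ), the pole is at -1/τ = -6.375, so τ = 1/6.375 = 0.1569 s.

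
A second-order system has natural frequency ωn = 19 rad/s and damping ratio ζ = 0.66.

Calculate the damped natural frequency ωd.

ωd = ωn√(1 - ζ²) = 19√(1 - 0.66²) = 14.27 rad/s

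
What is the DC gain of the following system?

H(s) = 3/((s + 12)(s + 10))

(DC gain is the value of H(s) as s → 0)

DC gain = H(0) = 3/(12 × 10) = 3/120 = 0.025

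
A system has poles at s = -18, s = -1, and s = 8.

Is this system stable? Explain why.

Pole(s) at s = 8 are not in the left half-plane. System is unstable.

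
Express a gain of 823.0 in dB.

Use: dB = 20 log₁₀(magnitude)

dB = 20 log₁₀(823.0) = 58.3 dB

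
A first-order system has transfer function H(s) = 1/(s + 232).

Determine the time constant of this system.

For H(s) = 1/(s + 1/τ), the pole is at -1/τ = -232, so τ = 1/232 = 0.0043 s.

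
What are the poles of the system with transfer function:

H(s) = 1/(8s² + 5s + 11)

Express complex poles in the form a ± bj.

Discriminant = 5² - 4×8×11 = 25 - 352 = -327 < 0, so the poles are a complex conjugate pair s = (-5 ± j√327)/(2×8). Real part = -5/(2×8) = -5/16 = -0.3125; imaginary part = ±√327/(2×8) ≈ 1.1302. Poles: s = -0.3125 ± 1.1302j.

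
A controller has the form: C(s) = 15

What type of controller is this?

This is a Proportional (P) controller.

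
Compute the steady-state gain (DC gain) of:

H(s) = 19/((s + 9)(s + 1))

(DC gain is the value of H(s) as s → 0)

DC gain = H(0) = 19/(9 × 1) = 19/9 = 2.1111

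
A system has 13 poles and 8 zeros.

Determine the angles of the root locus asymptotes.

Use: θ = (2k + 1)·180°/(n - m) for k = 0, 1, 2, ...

n - m = 13 - 8 = 5. Angles: θk = (2k + 1)·180°/5 = 36°, 108°, 180°, 252°, 324°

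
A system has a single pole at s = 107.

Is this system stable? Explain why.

Pole at s = 107 is in the right half-plane. Unstable.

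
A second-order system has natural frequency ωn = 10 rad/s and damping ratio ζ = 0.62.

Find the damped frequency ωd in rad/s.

ωd = ωn√(1 - ζ²) = 10√(1 - 0.62²) = 7.85 rad/s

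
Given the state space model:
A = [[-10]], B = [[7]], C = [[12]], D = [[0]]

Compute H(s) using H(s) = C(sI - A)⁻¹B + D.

(sI - A)⁻¹ = 1/(s + 10). H(s) = 12 × 7/(s + 10) + 0 = 84/(s + 10).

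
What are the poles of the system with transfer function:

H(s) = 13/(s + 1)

Pole is where denominator = 0: s + 1 = 0, so s = -1.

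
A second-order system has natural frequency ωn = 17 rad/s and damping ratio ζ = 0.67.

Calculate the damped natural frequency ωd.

ωd = ωn√(1 - ζ²) = 17√(1 - 0.67²) = 12.62 rad/s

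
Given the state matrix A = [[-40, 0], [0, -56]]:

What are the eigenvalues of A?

For diagonal matrix, eigenvalues are diagonal entries: λ₁ = -40, λ₂ = -56.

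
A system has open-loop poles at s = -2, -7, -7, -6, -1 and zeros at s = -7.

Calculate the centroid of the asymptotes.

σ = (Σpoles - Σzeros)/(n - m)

σ = (Σpoles - Σzeros)/(n - m) = (-23 - (-7))/(5 - 1) = -16/4 = -4.0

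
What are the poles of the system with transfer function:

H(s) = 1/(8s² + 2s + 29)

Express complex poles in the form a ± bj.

Discriminant = 2² - 4×8×29 = 4 - 928 = -924 < 0, so the poles are a complex conjugate pair s = (-2 ± j√924)/(2×8). Real part = -2/(2×8) = -2/16 = -0.125; imaginary part = ±√924/(2×8) ≈ 1.8998. Poles: s = -0.125 ± 1.8998j.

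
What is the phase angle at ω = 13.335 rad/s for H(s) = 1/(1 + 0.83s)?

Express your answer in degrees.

Phase = -arctan(ωτ) = -arctan(13.335 × 0.83) = -84.8°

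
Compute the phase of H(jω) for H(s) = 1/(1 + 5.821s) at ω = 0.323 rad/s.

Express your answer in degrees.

Phase = -arctan(ωτ) = -arctan(0.323 × 5.821) = -62.0°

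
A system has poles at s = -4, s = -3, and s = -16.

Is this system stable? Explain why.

All poles are in the left half-plane. System is stable.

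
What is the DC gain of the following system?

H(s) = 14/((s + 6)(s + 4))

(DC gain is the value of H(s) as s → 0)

DC gain = H(0) = 14/(6 × 4) = 14/24 = 0.5833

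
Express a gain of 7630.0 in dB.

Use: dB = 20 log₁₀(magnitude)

dB = 20 log₁₀(7630.0) = 77.7 dB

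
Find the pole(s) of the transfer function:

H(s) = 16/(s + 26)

Pole is where denominator = 0: s + 26 = 0, so s = -26.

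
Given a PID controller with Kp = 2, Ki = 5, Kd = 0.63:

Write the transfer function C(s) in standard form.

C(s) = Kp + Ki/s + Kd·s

Substituting values: C(s) = 2 + 5/s + 0.63s = (0.63s² + 2s + 5)/s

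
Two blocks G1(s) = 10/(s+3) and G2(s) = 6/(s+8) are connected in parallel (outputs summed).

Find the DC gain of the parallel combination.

Parallel: G_eq = G1 + G2. DC gain = G1(0) + G2(0) = 10/3 + 6/8 = 3.3333 + 0.75 = 4.0833.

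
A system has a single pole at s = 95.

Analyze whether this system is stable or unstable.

Pole at s = 95 is in the right half-plane. Unstable.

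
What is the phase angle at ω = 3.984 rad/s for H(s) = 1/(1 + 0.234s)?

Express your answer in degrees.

Phase = -arctan(ωτ) = -arctan(3.984 × 0.234) = -43.0°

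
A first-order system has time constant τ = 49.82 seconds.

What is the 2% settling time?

For first-order system, 2% settling time ≈ 4τ = 4 × 49.82 = 199.28 s.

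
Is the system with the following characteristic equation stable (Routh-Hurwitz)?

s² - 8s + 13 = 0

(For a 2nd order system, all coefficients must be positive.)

Coefficients: 1, -8, 13. b=-8 not positive, so system is unstable.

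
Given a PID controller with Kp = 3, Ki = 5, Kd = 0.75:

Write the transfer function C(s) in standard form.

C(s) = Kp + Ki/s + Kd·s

Substituting values: C(s) = 3 + 5/s + 0.75s = (0.75s² + 3s + 5)/s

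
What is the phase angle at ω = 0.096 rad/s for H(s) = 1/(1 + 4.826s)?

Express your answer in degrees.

Phase = -arctan(ωτ) = -arctan(0.096 × 4.826) = -24.9°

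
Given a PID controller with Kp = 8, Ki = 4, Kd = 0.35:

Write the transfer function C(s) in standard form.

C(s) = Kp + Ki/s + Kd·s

Substituting values: C(s) = 8 + 4/s + 0.35s = (0.35s² + 8s + 4)/s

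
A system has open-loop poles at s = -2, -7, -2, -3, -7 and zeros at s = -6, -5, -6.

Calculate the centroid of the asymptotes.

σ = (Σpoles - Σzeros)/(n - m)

σ = (Σpoles - Σzeros)/(n - m) = (-21 - (-17))/(5 - 3) = -4/2 = -2.0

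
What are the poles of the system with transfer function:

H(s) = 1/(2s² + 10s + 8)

Discriminant = 10² - 4×2×8 = 100 - 64 = 36 > 0, so two distinct real poles. Using quadratic formula: s = (-10 ± √36)/(2×2) = (-10 ± √36)/4, with √36 = 6. s₁ = -4/4 = -1, s₂ = -16/4 = -4. Poles: s₁ = -1, s₂ = -4.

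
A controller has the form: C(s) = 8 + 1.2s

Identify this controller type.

This is a Proportional-Derivative (PD) controller.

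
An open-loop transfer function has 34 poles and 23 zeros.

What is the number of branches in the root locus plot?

Root locus has n branches where n = number of poles = 34.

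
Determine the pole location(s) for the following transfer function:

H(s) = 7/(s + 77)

Pole is where denominator = 0: s + 77 = 0, so s = -77.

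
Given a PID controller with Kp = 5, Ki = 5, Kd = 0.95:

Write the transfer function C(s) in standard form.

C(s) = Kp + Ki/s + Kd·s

Substituting values: C(s) = 5 + 5/s + 0.95s = (0.95s² + 5s + 5)/s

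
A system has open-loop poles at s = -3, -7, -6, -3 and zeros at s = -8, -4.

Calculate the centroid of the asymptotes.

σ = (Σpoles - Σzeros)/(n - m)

σ = (Σpoles - Σzeros)/(n - m) = (-19 - (-12))/(4 - 2) = -7/2 = -3.5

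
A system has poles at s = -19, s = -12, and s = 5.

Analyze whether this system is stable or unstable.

Pole(s) at s = 5 are not in the left half-plane. System is unstable.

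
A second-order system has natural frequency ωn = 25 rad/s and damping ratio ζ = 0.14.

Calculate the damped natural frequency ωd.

ωd = ωn√(1 - ζ²) = 25√(1 - 0.14²) = 24.75 rad/s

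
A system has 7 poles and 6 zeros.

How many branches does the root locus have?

Root locus has n branches where n = number of poles = 7.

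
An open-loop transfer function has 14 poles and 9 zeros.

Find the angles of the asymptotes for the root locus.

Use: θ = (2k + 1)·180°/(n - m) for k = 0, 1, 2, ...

n - m = 14 - 9 = 5. Angles: θk = (2k + 1)·180°/5 = 36°, 108°, 180°, 252°, 324°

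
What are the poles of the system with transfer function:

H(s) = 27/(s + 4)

Pole is where denominator = 0: s + 4 = 0, so s = -4.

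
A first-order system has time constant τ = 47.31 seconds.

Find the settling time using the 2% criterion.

For first-order system, 2% settling time ≈ 4τ = 4 × 47.31 = 189.24 s.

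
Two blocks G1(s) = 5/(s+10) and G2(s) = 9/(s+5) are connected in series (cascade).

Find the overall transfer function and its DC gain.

Series: multiply transfer functions. G_eq = 5/(s+10) × 9/(s+5) = 45/((s+10)(s+5)). DC gain = 45/(10×5) = 0.9.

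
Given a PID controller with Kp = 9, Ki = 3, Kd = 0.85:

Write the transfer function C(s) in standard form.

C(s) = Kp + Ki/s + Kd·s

Substituting values: C(s) = 9 + 3/s + 0.85s = (0.85s² + 9s + 3)/s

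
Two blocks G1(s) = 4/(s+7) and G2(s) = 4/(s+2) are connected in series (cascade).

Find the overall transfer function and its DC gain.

Series: multiply transfer functions. G_eq = 4/(s+7) × 4/(s+2) = 16/((s+7)(s+2)). DC gain = 16/(7×2) = 1.1429.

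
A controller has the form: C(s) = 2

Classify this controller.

This is a Proportional (P) controller.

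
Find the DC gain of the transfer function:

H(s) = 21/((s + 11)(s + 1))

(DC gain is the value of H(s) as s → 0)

DC gain = H(0) = 21/(11 × 1) = 21/11 = 1.9091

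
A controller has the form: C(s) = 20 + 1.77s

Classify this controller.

This is a Proportional-Derivative (PD) controller.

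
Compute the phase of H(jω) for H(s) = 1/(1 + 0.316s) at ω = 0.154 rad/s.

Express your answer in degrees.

Phase = -arctan(ωτ) = -arctan(0.154 × 0.316) = -2.8°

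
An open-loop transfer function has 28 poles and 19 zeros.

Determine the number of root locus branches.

Root locus has n branches where n = number of poles = 28.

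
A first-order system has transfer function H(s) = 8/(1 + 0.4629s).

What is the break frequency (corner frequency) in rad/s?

Corner frequency = 1/τ = 1/0.4629 = 2.16 rad/s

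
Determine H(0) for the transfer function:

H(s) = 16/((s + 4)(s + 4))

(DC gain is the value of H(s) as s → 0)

DC gain = H(0) = 16/(4 × 4) = 16/16 = 1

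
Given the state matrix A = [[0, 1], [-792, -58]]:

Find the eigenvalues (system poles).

det(A - λI) = λ² - (-58)λ + 792 = (λ - (-22))(λ - (-36)). Eigenvalues: -22, -36.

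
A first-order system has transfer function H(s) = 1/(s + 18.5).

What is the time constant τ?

For H(s) = 1/(s + 1/τ), the pole is at -1/τ = -18.5, so τ = 1/18.5 = 0.0541 s.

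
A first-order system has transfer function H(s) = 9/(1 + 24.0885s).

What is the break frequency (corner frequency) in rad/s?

Corner frequency = 1/τ = 1/24.0885 = 0.042 rad/s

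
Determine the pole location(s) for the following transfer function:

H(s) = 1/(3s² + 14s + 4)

Discriminant = 14² - 4×3×4 = 196 - 48 = 148 > 0, so two distinct real poles. Using quadratic formula: s = (-14 ± √148)/(2×3) = (-14 ± √148)/6, with √148 ≈ 12.1655. s₁ ≈ -0.3057, s₂ ≈ -4.3609. Poles: s₁ = -0.3057, s₂ = -4.3609.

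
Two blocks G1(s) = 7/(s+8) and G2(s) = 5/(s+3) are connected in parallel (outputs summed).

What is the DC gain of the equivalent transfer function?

Parallel: G_eq = G1 + G2. DC gain = G1(0) + G2(0) = 7/8 + 5/3 = 0.875 + 1.6667 = 2.5417.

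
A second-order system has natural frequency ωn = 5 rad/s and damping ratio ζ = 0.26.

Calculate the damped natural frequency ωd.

ωd = ωn√(1 - ζ²) = 5√(1 - 0.26²) = 4.83 rad/s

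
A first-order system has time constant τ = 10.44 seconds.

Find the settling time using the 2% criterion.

For first-order system, 2% settling time ≈ 4τ = 4 × 10.44 = 41.76 s.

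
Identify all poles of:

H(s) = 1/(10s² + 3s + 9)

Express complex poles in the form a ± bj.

Discriminant = 3² - 4×10×9 = 9 - 360 = -351 < 0, so the poles are a complex conjugate pair s = (-3 ± j√351)/(2×10). Real part = -3/(2×10) = -3/20 = -0.15; imaginary part = ±√351/(2×10) ≈ 0.9367. Poles: s = -0.15 ± 0.9367j.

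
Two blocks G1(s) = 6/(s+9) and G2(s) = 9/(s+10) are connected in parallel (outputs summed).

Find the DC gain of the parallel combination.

Parallel: G_eq = G1 + G2. DC gain = G1(0) + G2(0) = 6/9 + 9/10 = 0.6667 + 0.9 = 1.5667.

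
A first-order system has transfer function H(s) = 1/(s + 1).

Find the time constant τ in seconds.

For H(s) = 1/(s + 1/τ), the pole is at -1/τ = -1, so τ = 1/1 = 1 s.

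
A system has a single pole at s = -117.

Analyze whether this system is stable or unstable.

Pole at s = -117 is in the left half-plane. Stable.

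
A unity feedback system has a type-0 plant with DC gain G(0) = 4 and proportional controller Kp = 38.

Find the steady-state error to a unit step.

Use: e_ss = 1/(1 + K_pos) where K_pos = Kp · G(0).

K_pos = Kp · G(0) = 38 × 4 = 152. e_ss = 1/(1 + 152) = 0.0065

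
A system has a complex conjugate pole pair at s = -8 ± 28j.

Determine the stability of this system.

Real part of poles is -8 (< 0, left half-plane). Stable.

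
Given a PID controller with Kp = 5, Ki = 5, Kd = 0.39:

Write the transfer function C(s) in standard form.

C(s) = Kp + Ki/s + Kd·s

Substituting values: C(s) = 5 + 5/s + 0.39s = (0.39s² + 5s + 5)/s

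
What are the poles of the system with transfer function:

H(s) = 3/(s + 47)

Pole is where denominator = 0: s + 47 = 0, so s = -47.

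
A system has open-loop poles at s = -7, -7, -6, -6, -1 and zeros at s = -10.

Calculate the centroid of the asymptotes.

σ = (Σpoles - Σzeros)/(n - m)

σ = (Σpoles - Σzeros)/(n - m) = (-27 - (-10))/(5 - 1) = -17/4 = -4.25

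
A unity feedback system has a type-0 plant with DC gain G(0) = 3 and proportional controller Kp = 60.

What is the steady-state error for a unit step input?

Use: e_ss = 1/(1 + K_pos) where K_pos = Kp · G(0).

K_pos = Kp · G(0) = 60 × 3 = 180. e_ss = 1/(1 + 180) = 0.0055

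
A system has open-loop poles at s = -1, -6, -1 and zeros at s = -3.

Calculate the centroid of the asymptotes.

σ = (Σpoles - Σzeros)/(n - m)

σ = (Σpoles - Σzeros)/(n - m) = (-8 - (-3))/(3 - 1) = -5/2 = -2.5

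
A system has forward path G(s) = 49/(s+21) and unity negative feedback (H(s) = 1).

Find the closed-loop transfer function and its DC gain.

T(s) = G/(1+GH) = [49/(s+21)] / [1 + 49/(s+21)] = 49/(s+21+49) = 49/(s+70). DC gain = 49/70 = 0.7.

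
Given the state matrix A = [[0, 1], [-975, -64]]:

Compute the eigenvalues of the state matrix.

det(A - λI) = λ² - (-64)λ + 975 = (λ - (-39))(λ - (-25)). Eigenvalues: -39, -25.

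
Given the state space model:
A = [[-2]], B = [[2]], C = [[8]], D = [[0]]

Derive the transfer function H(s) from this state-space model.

(sI - A)⁻¹ = 1/(s + 2). H(s) = 8 × 2/(s + 2) + 0 = 16/(s + 2).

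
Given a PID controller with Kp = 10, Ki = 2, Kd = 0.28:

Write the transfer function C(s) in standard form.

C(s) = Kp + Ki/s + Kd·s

Substituting values: C(s) = 10 + 2/s + 0.28s = (0.28s² + 10s + 2)/s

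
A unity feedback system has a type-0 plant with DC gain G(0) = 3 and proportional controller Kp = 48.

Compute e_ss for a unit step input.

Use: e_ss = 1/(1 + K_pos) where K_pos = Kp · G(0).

K_pos = Kp · G(0) = 48 × 3 = 144. e_ss = 1/(1 + 144) = 0.0069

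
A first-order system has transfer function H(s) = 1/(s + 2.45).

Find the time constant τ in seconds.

For H(s) = 1/(s + 1/τ), the pole is at -1/τ = -2.45, so τ = 1/2.45 = 0.4082 s.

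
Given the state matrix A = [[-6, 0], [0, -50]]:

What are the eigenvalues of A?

For diagonal matrix, eigenvalues are diagonal entries: λ₁ = -6, λ₂ = -50.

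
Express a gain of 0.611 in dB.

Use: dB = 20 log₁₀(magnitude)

dB = 20 log₁₀(0.611) = -4.3 dB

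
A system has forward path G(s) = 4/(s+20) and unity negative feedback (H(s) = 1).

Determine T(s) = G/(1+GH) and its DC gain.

T(s) = G/(1+GH) = [4/(s+20)] / [1 + 4/(s+20)] = 4/(s+20+4) = 4/(s+24). DC gain = 4/24 = 0.1667.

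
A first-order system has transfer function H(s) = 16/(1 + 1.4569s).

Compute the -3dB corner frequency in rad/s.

Corner frequency = 1/τ = 1/1.4569 = 0.686 rad/s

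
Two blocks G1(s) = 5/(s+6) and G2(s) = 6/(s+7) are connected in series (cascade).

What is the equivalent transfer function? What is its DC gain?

Series: multiply transfer functions. G_eq = 5/(s+6) × 6/(s+7) = 30/((s+6)(s+7)). DC gain = 30/(6×7) = 0.7143.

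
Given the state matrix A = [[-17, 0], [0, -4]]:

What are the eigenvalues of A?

For diagonal matrix, eigenvalues are diagonal entries: λ₁ = -17, λ₂ = -4.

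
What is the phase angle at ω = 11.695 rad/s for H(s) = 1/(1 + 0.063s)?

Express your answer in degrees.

Phase = -arctan(ωτ) = -arctan(11.695 × 0.063) = -36.4°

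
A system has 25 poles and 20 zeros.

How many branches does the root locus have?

Root locus has n branches where n = number of poles = 25.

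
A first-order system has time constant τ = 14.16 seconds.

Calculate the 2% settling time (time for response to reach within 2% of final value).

For first-order system, 2% settling time ≈ 4τ = 4 × 14.16 = 56.64 s.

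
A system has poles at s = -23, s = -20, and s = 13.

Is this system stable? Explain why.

Pole(s) at s = 13 are not in the left half-plane. System is unstable.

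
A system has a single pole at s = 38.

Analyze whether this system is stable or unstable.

Pole at s = 38 is in the right half-plane. Unstable.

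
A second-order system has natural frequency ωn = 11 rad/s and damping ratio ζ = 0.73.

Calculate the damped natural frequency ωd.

ωd = ωn√(1 - ζ²) = 11√(1 - 0.73²) = 7.52 rad/s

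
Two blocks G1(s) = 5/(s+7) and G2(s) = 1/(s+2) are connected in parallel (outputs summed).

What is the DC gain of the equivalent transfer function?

Parallel: G_eq = G1 + G2. DC gain = G1(0) + G2(0) = 5/7 + 1/2 = 0.7143 + 0.5 = 1.2143.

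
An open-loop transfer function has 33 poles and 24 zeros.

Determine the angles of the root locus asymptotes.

n - m = 33 - 24 = 9. Angles: θk = (2k + 1)·180°/9 = 20°, 60°, 100°, 140°, 180°, 220°, 260°, 300°, 340°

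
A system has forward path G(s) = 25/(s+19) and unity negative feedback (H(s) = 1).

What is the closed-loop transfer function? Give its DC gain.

T(s) = G/(1+GH) = [25/(s+19)] / [1 + 25/(s+19)] = 25/(s+19+25) = 25/(s+44). DC gain = 25/44 = 0.5682.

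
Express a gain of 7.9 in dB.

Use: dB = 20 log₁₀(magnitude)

dB = 20 log₁₀(7.9) = 18.0 dB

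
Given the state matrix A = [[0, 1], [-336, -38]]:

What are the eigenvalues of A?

det(A - λI) = λ² - (-38)λ + 336 = (λ - (-14))(λ - (-24)). Eigenvalues: -14, -24.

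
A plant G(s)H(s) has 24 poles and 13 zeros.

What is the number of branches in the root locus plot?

Root locus has n branches where n = number of poles = 24.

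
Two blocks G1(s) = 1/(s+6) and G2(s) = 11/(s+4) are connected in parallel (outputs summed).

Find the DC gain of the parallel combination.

Parallel: G_eq = G1 + G2. DC gain = G1(0) + G2(0) = 1/6 + 11/4 = 0.1667 + 2.75 = 2.9167.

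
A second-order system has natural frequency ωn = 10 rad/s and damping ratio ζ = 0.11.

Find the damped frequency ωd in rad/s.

ωd = ωn√(1 - ζ²) = 10√(1 - 0.11²) = 9.94 rad/s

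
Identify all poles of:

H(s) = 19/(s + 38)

Pole is where denominator = 0: s + 38 = 0, so s = -38.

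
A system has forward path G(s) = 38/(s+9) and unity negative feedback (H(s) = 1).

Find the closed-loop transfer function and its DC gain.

T(s) = G/(1+GH) = [38/(s+9)] / [1 + 38/(s+9)] = 38/(s+9+38) = 38/(s+47). DC gain = 38/47 = 0.8085.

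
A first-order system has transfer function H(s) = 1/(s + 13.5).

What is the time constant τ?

For H(s) = 1/(s + 1/τ), the pole is at -1/τ = -13.5, so τ = 1/13.5 = 0.0741 s.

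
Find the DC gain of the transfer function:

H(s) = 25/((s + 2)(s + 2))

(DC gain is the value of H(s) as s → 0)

DC gain = H(0) = 25/(2 × 2) = 25/4 = 6.25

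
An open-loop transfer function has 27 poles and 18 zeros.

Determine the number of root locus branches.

Root locus has n branches where n = number of poles = 27.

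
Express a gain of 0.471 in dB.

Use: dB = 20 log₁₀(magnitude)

dB = 20 log₁₀(0.471) = -6.5 dB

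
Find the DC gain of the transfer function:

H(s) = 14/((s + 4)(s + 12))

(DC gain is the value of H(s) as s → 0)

DC gain = H(0) = 14/(4 × 12) = 14/48 = 0.2917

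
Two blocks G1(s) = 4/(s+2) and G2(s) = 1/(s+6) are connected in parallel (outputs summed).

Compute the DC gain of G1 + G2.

Parallel: G_eq = G1 + G2. DC gain = G1(0) + G2(0) = 4/2 + 1/6 = 2 + 0.1667 = 2.1667.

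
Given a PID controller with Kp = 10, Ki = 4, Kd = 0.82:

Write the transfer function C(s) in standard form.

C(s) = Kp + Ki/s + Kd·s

Substituting values: C(s) = 10 + 4/s + 0.82s = (0.82s² + 10s + 4)/s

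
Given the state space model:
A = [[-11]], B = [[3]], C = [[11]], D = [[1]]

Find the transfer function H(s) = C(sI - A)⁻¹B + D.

(sI - A)⁻¹ = 1/(s + 11). H(s) = 11×3/(s + 11) + 1 = (s + 44)/(s + 11).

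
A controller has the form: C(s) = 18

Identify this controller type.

This is a Proportional (P) controller.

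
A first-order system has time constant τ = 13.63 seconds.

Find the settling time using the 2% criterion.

For first-order system, 2% settling time ≈ 4τ = 4 × 13.63 = 54.52 s.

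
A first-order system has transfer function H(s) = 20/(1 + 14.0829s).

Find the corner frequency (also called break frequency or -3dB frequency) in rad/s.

Corner frequency = 1/τ = 1/14.0829 = 0.071 rad/s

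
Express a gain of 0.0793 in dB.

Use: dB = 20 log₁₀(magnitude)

dB = 20 log₁₀(0.0793) = -22.0 dB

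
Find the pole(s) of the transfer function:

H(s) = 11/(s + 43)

Pole is where denominator = 0: s + 43 = 0, so s = -43.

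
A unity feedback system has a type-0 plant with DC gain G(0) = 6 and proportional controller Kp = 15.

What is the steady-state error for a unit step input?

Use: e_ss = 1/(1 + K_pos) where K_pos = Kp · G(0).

K_pos = Kp · G(0) = 15 × 6 = 90. e_ss = 1/(1 + 90) = 0.0110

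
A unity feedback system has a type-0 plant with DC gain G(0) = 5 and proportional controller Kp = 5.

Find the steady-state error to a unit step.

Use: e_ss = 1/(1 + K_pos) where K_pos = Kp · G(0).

K_pos = Kp · G(0) = 5 × 5 = 25. e_ss = 1/(1 + 25) = 0.0385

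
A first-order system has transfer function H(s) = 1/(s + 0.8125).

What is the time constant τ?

For H(s) = 1/(s + 1/τ), the pole is at -1/τ = -0.8125, so τ = 1/0.8125 = 1.2308 s.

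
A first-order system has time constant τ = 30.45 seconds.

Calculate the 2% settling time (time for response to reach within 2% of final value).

For first-order system, 2% settling time ≈ 4τ = 4 × 30.45 = 121.8 s.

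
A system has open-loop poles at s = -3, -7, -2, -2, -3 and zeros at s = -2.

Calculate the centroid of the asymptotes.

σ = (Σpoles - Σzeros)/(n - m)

σ = (Σpoles - Σzeros)/(n - m) = (-17 - (-2))/(5 - 1) = -15/4 = -3.75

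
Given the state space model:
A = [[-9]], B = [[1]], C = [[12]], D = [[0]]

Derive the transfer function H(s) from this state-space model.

(sI - A)⁻¹ = 1/(s + 9). H(s) = 12 × 1/(s + 9) + 0 = 12/(s + 9).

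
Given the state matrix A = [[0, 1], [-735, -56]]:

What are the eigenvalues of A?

det(A - λI) = λ² - (-56)λ + 735 = (λ - (-35))(λ - (-21)). Eigenvalues: -35, -21.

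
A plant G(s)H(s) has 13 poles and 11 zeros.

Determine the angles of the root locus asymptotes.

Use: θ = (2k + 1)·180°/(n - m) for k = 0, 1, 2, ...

n - m = 13 - 11 = 2. Angles: θk = (2k + 1)·180°/2 = 90°, 270°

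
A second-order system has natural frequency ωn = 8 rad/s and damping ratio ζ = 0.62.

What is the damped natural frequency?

ωd = ωn√(1 - ζ²) = 8√(1 - 0.62²) = 6.28 rad/s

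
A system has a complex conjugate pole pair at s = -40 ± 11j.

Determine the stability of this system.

Real part of poles is -40 (< 0, left half-plane). Stable.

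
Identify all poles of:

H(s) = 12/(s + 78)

Pole is where denominator = 0: s + 78 = 0, so s = -78.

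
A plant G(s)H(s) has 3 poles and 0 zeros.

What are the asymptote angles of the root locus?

n - m = 3 - 0 = 3. Angles: θk = (2k + 1)·180°/3 = 60°, 180°, 300°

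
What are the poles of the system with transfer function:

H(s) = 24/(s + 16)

Pole is where denominator = 0: s + 16 = 0, so s = -16.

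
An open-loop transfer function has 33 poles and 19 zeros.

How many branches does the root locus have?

Root locus has n branches where n = number of poles = 33.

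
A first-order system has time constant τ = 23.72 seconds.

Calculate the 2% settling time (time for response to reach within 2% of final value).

For first-order system, 2% settling time ≈ 4τ = 4 × 23.72 = 94.88 s.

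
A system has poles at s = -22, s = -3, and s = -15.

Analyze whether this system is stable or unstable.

All poles are in the left half-plane. System is stable.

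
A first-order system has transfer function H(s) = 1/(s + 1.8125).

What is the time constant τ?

For H(s) = 1/(s + 1/τ), the pole is at -1/τ = -1.8125, so τ = 1/1.8125 = 0.5517 s.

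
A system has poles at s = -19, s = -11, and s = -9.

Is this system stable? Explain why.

All poles are in the left half-plane. System is stable.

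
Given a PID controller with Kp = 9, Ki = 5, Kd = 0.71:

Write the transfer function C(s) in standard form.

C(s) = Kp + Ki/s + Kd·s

Substituting values: C(s) = 9 + 5/s + 0.71s = (0.71s² + 9s + 5)/s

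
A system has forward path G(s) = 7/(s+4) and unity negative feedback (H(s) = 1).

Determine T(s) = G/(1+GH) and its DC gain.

T(s) = G/(1+GH) = [7/(s+4)] / [1 + 7/(s+4)] = 7/(s+4+7) = 7/(s+11). DC gain = 7/11 = 0.6364.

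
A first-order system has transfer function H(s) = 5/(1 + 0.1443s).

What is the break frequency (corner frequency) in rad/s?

Corner frequency = 1/τ = 1/0.1443 = 6.93 rad/s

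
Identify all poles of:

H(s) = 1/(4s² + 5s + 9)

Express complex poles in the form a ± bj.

Discriminant = 5² - 4×4×9 = 25 - 144 = -119 < 0, so the poles are a complex conjugate pair s = (-5 ± j√119)/(2×4). Real part = -5/(2×4) = -5/8 = -0.625; imaginary part = ±√119/(2×4) ≈ 1.3636. Poles: s = -0.625 ± 1.3636j.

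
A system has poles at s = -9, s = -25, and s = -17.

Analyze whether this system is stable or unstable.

All poles are in the left half-plane. System is stable.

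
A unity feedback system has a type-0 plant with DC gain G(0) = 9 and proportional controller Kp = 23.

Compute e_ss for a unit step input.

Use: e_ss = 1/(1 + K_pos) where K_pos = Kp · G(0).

K_pos = Kp · G(0) = 23 × 9 = 207. e_ss = 1/(1 + 207) = 0.0048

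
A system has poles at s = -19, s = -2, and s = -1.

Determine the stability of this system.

All poles are in the left half-plane. System is stable.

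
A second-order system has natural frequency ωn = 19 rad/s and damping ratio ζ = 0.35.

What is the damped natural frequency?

ωd = ωn√(1 - ζ²) = 19√(1 - 0.35²) = 17.8 rad/s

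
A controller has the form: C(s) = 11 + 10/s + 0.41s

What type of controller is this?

This is a Proportional-Integral-Derivative (PID) controller.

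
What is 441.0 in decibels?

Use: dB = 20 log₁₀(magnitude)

dB = 20 log₁₀(441.0) = 52.9 dB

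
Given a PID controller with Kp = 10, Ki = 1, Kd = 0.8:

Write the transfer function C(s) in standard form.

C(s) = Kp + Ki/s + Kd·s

Substituting values: C(s) = 10 + 1/s + 0.8s = (0.8s² + 10s + 1)/s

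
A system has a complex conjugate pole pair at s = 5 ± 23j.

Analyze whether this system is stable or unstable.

Real part of poles is 5 (> 0, right half-plane). Unstable.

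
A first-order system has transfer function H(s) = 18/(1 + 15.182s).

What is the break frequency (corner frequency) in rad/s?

Corner frequency = 1/τ = 1/15.182 = 0.066 rad/s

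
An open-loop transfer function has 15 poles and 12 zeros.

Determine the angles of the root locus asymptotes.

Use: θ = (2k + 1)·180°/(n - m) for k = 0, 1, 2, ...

n - m = 15 - 12 = 3. Angles: θk = (2k + 1)·180°/3 = 60°, 180°, 300°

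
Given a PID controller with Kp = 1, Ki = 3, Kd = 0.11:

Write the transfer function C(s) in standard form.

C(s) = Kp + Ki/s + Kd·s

Substituting values: C(s) = 1 + 3/s + 0.11s = (0.11s² + s + 3)/s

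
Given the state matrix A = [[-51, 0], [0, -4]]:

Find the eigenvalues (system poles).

For diagonal matrix, eigenvalues are diagonal entries: λ₁ = -51, λ₂ = -4.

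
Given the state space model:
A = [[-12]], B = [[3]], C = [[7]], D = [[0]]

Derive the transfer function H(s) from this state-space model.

(sI - A)⁻¹ = 1/(s + 12). H(s) = 7 × 3/(s + 12) + 0 = 21/(s + 12).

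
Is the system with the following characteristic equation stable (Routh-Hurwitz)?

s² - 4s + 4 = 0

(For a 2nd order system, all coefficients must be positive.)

Coefficients: 1, -4, 4. b=-4 not positive, so system is unstable.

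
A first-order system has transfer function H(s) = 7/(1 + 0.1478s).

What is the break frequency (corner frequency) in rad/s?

Corner frequency = 1/τ = 1/0.1478 = 6.766 rad/s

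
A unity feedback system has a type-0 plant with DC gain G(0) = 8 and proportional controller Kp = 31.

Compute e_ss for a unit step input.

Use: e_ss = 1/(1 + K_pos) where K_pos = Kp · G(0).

K_pos = Kp · G(0) = 31 × 8 = 248. e_ss = 1/(1 + 248) = 0.0040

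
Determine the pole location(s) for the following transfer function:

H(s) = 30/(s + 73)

Pole is where denominator = 0: s + 73 = 0, so s = -73.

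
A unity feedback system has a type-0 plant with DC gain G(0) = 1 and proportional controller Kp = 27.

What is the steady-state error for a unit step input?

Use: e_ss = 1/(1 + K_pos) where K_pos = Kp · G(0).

K_pos = Kp · G(0) = 27 × 1 = 27. e_ss = 1/(1 + 27) = 0.0357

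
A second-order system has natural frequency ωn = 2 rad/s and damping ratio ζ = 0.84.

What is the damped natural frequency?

ωd = ωn√(1 - ζ²) = 2√(1 - 0.84²) = 1.09 rad/s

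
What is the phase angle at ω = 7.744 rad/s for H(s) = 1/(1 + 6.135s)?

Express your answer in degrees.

Phase = -arctan(ωτ) = -arctan(7.744 × 6.135) = -88.8°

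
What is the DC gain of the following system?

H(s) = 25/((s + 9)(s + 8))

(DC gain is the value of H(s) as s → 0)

DC gain = H(0) = 25/(9 × 8) = 25/72 = 0.3472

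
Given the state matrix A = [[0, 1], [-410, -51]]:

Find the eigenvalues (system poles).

det(A - λI) = λ² - (-51)λ + 410 = (λ - (-10))(λ - (-41)). Eigenvalues: -10, -41.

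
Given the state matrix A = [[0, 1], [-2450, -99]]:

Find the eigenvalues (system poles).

det(A - λI) = λ² - (-99)λ + 2450 = (λ - (-50))(λ - (-49)). Eigenvalues: -50, -49.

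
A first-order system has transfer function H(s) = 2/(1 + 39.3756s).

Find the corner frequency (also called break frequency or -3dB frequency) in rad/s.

Corner frequency = 1/τ = 1/39.3756 = 0.025 rad/s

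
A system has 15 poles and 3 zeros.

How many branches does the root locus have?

Root locus has n branches where n = number of poles = 15.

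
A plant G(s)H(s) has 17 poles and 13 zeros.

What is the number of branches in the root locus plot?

Root locus has n branches where n = number of poles = 17.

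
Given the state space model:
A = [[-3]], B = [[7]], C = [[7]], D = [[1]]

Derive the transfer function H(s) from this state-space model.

(sI - A)⁻¹ = 1/(s + 3). H(s) = 7×7/(s + 3) + 1 = (s + 52)/(s + 3).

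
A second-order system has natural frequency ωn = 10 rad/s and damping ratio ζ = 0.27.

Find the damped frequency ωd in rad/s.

ωd = ωn√(1 - ζ²) = 10√(1 - 0.27²) = 9.63 rad/s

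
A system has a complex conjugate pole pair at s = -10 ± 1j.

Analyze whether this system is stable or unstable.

Real part of poles is -10 (< 0, left half-plane). Stable.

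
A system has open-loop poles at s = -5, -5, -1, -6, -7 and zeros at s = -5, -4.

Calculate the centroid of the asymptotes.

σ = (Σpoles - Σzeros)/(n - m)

σ = (Σpoles - Σzeros)/(n - m) = (-24 - (-9))/(5 - 2) = -15/3 = -5.0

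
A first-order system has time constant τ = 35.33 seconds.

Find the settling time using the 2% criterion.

For first-order system, 2% settling time ≈ 4τ = 4 × 35.33 = 141.32 s.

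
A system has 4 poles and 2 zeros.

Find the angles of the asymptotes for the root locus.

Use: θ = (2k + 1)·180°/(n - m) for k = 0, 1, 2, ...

n - m = 4 - 2 = 2. Angles: θk = (2k + 1)·180°/2 = 90°, 270°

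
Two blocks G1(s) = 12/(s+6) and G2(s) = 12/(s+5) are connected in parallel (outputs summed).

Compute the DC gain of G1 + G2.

Parallel: G_eq = G1 + G2. DC gain = G1(0) + G2(0) = 12/6 + 12/5 = 2 + 2.4 = 4.4.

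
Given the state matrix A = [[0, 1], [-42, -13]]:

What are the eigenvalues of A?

det(A - λI) = λ² - (-13)λ + 42 = (λ - (-7))(λ - (-6)). Eigenvalues: -7, -6.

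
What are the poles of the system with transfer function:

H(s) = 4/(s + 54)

Pole is where denominator = 0: s + 54 = 0, so s = -54.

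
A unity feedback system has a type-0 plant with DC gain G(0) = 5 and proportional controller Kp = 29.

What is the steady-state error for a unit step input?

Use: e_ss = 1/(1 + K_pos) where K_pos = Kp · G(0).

K_pos = Kp · G(0) = 29 × 5 = 145. e_ss = 1/(1 + 145) = 0.0068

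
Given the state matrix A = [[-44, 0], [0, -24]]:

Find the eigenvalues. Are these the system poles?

For diagonal matrix, eigenvalues are diagonal entries: λ₁ = -44, λ₂ = -24. Eigenvalues of A = system poles.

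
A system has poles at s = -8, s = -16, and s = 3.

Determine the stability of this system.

Pole(s) at s = 3 are not in the left half-plane. System is unstable.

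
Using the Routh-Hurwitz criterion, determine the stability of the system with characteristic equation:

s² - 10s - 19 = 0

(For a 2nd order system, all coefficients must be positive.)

Coefficients: 1, -10, -19. b=-10, c=-19 not positive, so system is unstable.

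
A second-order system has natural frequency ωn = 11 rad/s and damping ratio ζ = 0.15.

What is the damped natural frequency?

ωd = ωn√(1 - ζ²) = 11√(1 - 0.15²) = 10.88 rad/s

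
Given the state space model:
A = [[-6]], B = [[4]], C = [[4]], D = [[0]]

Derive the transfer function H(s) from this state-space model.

(sI - A)⁻¹ = 1/(s + 6). H(s) = 4 × 4/(s + 6) + 0 = 16/(s + 6).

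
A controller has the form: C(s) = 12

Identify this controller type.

This is a Proportional (P) controller.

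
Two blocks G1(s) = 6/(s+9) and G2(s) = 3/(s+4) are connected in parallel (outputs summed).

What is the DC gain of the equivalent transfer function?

Parallel: G_eq = G1 + G2. DC gain = G1(0) + G2(0) = 6/9 + 3/4 = 0.6667 + 0.75 = 1.4167.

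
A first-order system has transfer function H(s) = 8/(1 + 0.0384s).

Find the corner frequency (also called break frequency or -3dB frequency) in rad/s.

Corner frequency = 1/τ = 1/0.0384 = 26.042 rad/s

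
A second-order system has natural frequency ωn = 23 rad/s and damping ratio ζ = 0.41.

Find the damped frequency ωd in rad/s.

ωd = ωn√(1 - ζ²) = 23√(1 - 0.41²) = 20.98 rad/s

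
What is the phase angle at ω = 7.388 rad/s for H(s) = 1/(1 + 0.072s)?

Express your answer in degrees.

Phase = -arctan(ωτ) = -arctan(7.388 × 0.072) = -28.0°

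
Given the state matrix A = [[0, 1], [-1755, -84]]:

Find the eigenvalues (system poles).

det(A - λI) = λ² - (-84)λ + 1755 = (λ - (-39))(λ - (-45)). Eigenvalues: -39, -45.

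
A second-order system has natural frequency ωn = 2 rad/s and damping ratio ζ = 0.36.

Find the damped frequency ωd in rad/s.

ωd = ωn√(1 - ζ²) = 2√(1 - 0.36²) = 1.87 rad/s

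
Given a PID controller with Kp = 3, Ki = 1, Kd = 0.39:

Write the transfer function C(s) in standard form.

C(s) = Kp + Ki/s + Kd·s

Substituting values: C(s) = 3 + 1/s + 0.39s = (0.39s² + 3s + 1)/s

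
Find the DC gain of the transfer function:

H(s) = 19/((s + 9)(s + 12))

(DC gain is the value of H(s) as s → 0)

DC gain = H(0) = 19/(9 × 12) = 19/108 = 0.1759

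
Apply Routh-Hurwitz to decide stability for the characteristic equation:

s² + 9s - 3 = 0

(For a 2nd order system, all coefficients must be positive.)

Coefficients: 1, 9, -3. c=-3 not positive, so system is unstable.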